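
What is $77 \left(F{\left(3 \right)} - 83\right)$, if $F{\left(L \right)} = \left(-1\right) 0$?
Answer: $-6391$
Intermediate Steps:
$F{\left(L \right)} = 0$
$77 \left(F{\left(3 \right)} - 83\right) = 77 \left(0 - 83\right) = 77 \left(-83\right) = -6391$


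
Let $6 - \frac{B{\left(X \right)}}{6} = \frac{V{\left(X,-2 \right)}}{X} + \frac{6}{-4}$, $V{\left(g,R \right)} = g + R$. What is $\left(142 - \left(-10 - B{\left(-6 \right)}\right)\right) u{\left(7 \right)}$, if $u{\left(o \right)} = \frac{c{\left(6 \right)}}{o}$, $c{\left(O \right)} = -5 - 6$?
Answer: $-297$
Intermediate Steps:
$V{\left(g,R \right)} = R + g$
$c{\left(O \right)} = -11$ ($c{\left(O \right)} = -5 - 6 = -11$)
$u{\left(o \right)} = - \frac{11}{o}$
$B{\left(X \right)} = 45 - \frac{6 \left(-2 + X\right)}{X}$ ($B{\left(X \right)} = 36 - 6 \left(\frac{-2 + X}{X} + \frac{6}{-4}\right) = 36 - 6 \left(\frac{-2 + X}{X} + 6 \left(- \frac{1}{4}\right)\right) = 36 - 6 \left(\frac{-2 + X}{X} - \frac{3}{2}\right) = 36 - 6 \left(- \frac{3}{2} + \frac{-2 + X}{X}\right) = 36 + \left(9 - \frac{6 \left(-2 + X\right)}{X}\right) = 45 - \frac{6 \left(-2 + X\right)}{X}$)
$\left(142 - \left(-10 - B{\left(-6 \right)}\right)\right) u{\left(7 \right)} = \left(142 + \left(\left(53 + \left(39 + \frac{12}{-6}\right)\right) - 43\right)\right) \left(- \frac{11}{7}\right) = \left(142 + \left(\left(53 + \left(39 + 12 \left(- \frac{1}{6}\right)\right)\right) - 43\right)\right) \left(\left(-11\right) \frac{1}{7}\right) = \left(142 + \left(\left(53 + \left(39 - 2\right)\right) - 43\right)\right) \left(- \frac{11}{7}\right) = \left(142 + \left(\left(53 + 37\right) - 43\right)\right) \left(- \frac{11}{7}\right) = \left(142 + \left(90 - 43\right)\right) \left(- \frac{11}{7}\right) = \left(142 + 47\right) \left(- \frac{11}{7}\right) = 189 \left(- \frac{11}{7}\right) = -297$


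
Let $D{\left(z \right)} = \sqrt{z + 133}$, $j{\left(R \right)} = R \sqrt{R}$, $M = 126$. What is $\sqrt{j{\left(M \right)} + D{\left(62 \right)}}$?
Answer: $\sqrt{\sqrt{195} + 378 \sqrt{14}} \approx 37.793$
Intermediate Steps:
$j{\left(R \right)} = R^{\frac{3}{2}}$
$D{\left(z \right)} = \sqrt{133 + z}$
$\sqrt{j{\left(M \right)} + D{\left(62 \right)}} = \sqrt{126^{\frac{3}{2}} + \sqrt{133 + 62}} = \sqrt{378 \sqrt{14} + \sqrt{195}} = \sqrt{\sqrt{195} + 378 \sqrt{14}}$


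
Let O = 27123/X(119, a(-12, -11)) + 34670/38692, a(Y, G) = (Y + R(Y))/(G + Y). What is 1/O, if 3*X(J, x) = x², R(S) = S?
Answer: 619072/46263505417 ≈ 1.3381e-5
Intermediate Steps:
a(Y, G) = 2*Y/(G + Y) (a(Y, G) = (Y + Y)/(G + Y) = (2*Y)/(G + Y) = 2*Y/(G + Y))
X(J, x) = x²/3
O = 46263505417/619072 (O = 27123/(((2*(-12)/(-11 - 12))²/3)) + 34670/38692 = 27123/(((2*(-12)/(-23))²/3)) + 34670*(1/38692) = 27123/(((2*(-12)*(-1/23))²/3)) + 17335/19346 = 27123/(((24/23)²/3)) + 17335/19346 = 27123/(((⅓)*(576/529))) + 17335/19346 = 27123/(192/529) + 17335/19346 = 27123*(529/192) + 17335/19346 = 4782689/64 + 17335/19346 = 46263505417/619072 ≈ 74730.)
1/O = 1/(46263505417/619072) = 619072/46263505417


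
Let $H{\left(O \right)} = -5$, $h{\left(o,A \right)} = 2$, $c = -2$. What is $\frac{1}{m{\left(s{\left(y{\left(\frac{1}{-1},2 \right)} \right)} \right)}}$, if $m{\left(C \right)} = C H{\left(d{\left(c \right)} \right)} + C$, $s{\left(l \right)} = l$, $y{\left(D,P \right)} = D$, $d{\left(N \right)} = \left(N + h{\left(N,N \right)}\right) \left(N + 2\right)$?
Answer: $\frac{1}{4} \approx 0.25$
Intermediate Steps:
$d{\left(N \right)} = \left(2 + N\right)^{2}$ ($d{\left(N \right)} = \left(N + 2\right) \left(N + 2\right) = \left(2 + N\right) \left(2 + N\right) = \left(2 + N\right)^{2}$)
$m{\left(C \right)} = - 4 C$ ($m{\left(C \right)} = C \left(-5\right) + C = - 5 C + C = - 4 C$)
$\frac{1}{m{\left(s{\left(y{\left(\frac{1}{-1},2 \right)} \right)} \right)}} = \frac{1}{\left(-4\right) \frac{1}{-1}} = \frac{1}{\left(-4\right) \left(-1\right)} = \frac{1}{4}$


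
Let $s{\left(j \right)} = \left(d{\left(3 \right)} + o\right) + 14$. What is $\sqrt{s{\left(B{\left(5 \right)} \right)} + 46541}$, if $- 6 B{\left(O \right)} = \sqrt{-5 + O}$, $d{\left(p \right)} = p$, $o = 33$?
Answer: $\sqrt{46591} \approx 215.85$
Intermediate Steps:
$B{\left(O \right)} = - \frac{\sqrt{-5 + O}}{6}$
$s{\left(j \right)} = 50$ ($s{\left(j \right)} = \left(3 + 33\right) + 14 = 36 + 14 = 50$)
$\sqrt{s{\left(B{\left(5 \right)} \right)} + 46541} = \sqrt{50 + 46541} = \sqrt{46591}$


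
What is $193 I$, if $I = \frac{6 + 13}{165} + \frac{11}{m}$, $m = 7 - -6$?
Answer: $\frac{397966}{2145} \approx 185.53$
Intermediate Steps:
$m = 13$ ($m = 7 + 6 = 13$)
$I = \frac{2062}{2145}$ ($I = \frac{6 + 13}{165} + \frac{11}{13} = 19 \cdot \frac{1}{165} + 11 \cdot \frac{1}{13} = \frac{19}{165} + \frac{11}{13} = \frac{2062}{2145} \approx 0.96131$)
$193 I = 193 \cdot \frac{2062}{2145} = \frac{397966}{2145}$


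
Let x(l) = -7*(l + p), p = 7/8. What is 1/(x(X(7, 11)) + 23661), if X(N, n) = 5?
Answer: 8/188959 ≈ 4.2337e-5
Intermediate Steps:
p = 7/8 (p = 7*(1/8) = 7/8 ≈ 0.87500)
x(l) = -49/8 - 7*l (x(l) = -7*(l + 7/8) = -7*(7/8 + l) = -49/8 - 7*l)
1/(x(X(7, 11)) + 23661) = 1/((-49/8 - 7*5) + 23661) = 1/((-49/8 - 35) + 23661) = 1/(-329/8 + 23661) = 1/(188959/8) = 8/188959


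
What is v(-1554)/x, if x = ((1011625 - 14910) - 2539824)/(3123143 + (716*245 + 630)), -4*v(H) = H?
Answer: -2563472961/3086218 ≈ -830.62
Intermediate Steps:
v(H) = -H/4
x = -1543109/3299193 (x = (996715 - 2539824)/(3123143 + (175420 + 630)) = -1543109/(3123143 + 176050) = -1543109/3299193 ≈ -0.46772)
v(-1554)/x = (-1/4*(-1554))/(-1543109/3299193) = (777/2)*(-3299193/1543109) = -2563472961/3086218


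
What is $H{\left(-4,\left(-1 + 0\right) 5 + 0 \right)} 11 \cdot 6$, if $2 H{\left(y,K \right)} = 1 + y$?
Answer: $-99$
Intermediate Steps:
$H{\left(y,K \right)} = \frac{1}{2} + \frac{y}{2}$ ($H{\left(y,K \right)} = \frac{1 + y}{2} = \frac{1}{2} + \frac{y}{2}$)
$H{\left(-4,\left(-1 + 0\right) 5 + 0 \right)} 11 \cdot 6 = \left(\frac{1}{2} + \frac{1}{2} \left(-4\right)\right) 11 \cdot 6 = \left(\frac{1}{2} - 2\right) 11 \cdot 6 = \left(- \frac{3}{2}\right) 11 \cdot 6 = \left(- \frac{33}{2}\right) 6 = -99$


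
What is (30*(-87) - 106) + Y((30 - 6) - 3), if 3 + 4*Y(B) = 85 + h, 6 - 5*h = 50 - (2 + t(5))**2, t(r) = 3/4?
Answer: -863143/320 ≈ -2697.3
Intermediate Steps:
t(r) = 3/4 (t(r) = 3*(1/4) = 3/4)
h = -583/80 (h = 6/5 - (50 - (2 + 3/4)**2)/5 = 6/5 - (50 - (11/4)**2)/5 = 6/5 - (50 - 1*121/16)/5 = 6/5 - (50 - 121/16)/5 = 6/5 - 1/5*679/16 = 6/5 - 679/80 = -583/80 ≈ -7.2875)
Y(B) = 5977/320 (Y(B) = -3/4 + (85 - 583/80)/4 = -3/4 + (1/4)*(6217/80) = -3/4 + 6217/320 = 5977/320)
(30*(-87) - 106) + Y((30 - 6) - 3) = (30*(-87) - 106) + 5977/320 = (-2610 - 106) + 5977/320 = -2716 + 5977/320 = -863143/320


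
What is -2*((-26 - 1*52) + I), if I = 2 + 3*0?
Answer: 152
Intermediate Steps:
I = 2 (I = 2 + 0 = 2)
-2*((-26 - 1*52) + I) = -2*((-26 - 1*52) + 2) = -2*((-26 - 52) + 2) = -2*(-78 + 2) = -2*(-76) = 152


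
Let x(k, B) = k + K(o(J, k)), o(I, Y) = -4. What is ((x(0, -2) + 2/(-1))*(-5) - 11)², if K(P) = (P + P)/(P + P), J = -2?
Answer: 36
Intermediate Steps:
K(P) = 1 (K(P) = (2*P)/((2*P)) = (2*P)*(1/(2*P)) = 1)
x(k, B) = 1 + k (x(k, B) = k + 1 = 1 + k)
((x(0, -2) + 2/(-1))*(-5) - 11)² = (((1 + 0) + 2/(-1))*(-5) - 11)² = ((1 + 2*(-1))*(-5) - 11)² = ((1 - 2)*(-5) - 11)² = (-1*(-5) - 11)² = (5 - 11)² = (-6)² = 36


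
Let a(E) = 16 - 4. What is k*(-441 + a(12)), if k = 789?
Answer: -338481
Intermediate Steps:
a(E) = 12
k*(-441 + a(12)) = 789*(-441 + 12) = 789*(-429) = -338481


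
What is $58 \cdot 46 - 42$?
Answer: $2626$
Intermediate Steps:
$58 \cdot 46 - 42 = 2668 - 42 = 2626$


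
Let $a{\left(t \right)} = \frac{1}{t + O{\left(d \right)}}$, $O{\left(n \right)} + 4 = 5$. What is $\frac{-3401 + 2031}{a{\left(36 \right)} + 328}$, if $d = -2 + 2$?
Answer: $- \frac{50690}{12137} \approx -4.1765$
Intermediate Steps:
$d = 0$
$O{\left(n \right)} = 1$ ($O{\left(n \right)} = -4 + 5 = 1$)
$a{\left(t \right)} = \frac{1}{1 + t}$ ($a{\left(t \right)} = \frac{1}{t + 1} = \frac{1}{1 + t}$)
$\frac{-3401 + 2031}{a{\left(36 \right)} + 328} = \frac{-3401 + 2031}{\frac{1}{1 + 36} + 328} = - \frac{1370}{\frac{1}{37} + 328} = - \frac{1370}{\frac{12137}{37}} = \left(-1370\right) \frac{37}{12137} = - \frac{50690}{12137}$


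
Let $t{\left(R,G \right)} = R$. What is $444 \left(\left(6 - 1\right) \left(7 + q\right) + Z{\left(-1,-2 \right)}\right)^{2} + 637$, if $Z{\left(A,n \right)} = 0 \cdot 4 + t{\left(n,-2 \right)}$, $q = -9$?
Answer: $64573$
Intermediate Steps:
$Z{\left(A,n \right)} = n$ ($Z{\left(A,n \right)} = 0 \cdot 4 + n = 0 + n = n$)
$444 \left(\left(6 - 1\right) \left(7 + q\right) + Z{\left(-1,-2 \right)}\right)^{2} + 637 = 444 \left(\left(6 - 1\right) \left(7 - 9\right) - 2\right)^{2} + 637 = 444 \left(5 \left(-2\right) - 2\right)^{2} + 637 = 444 \left(-10 - 2\right)^{2} + 637 = 444 \left(-12\right)^{2} + 637 = 444 \cdot 144 + 637 = 63936 + 637 = 64573$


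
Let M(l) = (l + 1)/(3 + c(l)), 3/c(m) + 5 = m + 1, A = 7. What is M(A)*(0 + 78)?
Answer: 156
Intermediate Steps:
c(m) = 3/(-4 + m) (c(m) = 3/(-5 + (m + 1)) = 3/(-5 + (1 + m)) = 3/(-4 + m))
M(l) = (1 + l)/(3 + 3/(-4 + l)) (M(l) = (l + 1)/(3 + 3/(-4 + l)) = (1 + l)/(3 + 3/(-4 + l)))
M(A)*(0 + 78) = ((1 + 7)*(-4 + 7)/(3*(-3 + 7)))*(0 + 78) = ((⅓)*8*3/4)*78 = ((⅓)*(¼)*8*3)*78 = 2*78 = 156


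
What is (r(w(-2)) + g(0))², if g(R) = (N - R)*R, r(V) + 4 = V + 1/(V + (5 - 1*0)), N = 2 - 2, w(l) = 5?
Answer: 121/100 ≈ 1.2100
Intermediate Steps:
N = 0
r(V) = -4 + V + 1/(5 + V) (r(V) = -4 + (V + 1/(V + (5 - 1*0))) = -4 + (V + 1/(V + (5 + 0))) = -4 + (V + 1/(V + 5)) = -4 + (V + 1/(5 + V)) = -4 + V + 1/(5 + V))
g(R) = -R² (g(R) = (0 - R)*R = (-R)*R = -R²)
(r(w(-2)) + g(0))² = ((-19 + 5 + 5²)/(5 + 5) - 1*0²)² = ((-19 + 5 + 25)/10 - 1*0)² = ((⅒)*11 + 0)² = (11/10 + 0)² = (11/10)² = 121/100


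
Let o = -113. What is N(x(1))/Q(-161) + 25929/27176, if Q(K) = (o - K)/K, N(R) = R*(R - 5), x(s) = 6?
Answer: -3029/158 ≈ -19.171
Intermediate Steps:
N(R) = R*(-5 + R)
Q(K) = (-113 - K)/K
N(x(1))/Q(-161) + 25929/27176 = (6*(-5 + 6))/(((-113 - 1*(-161))/(-161))) + 25929/27176 = (6*1)/((-(-113 + 161)/161)) + 25929*(1/27176) = 6/((-1/161*48)) + 603/632 = 6/(-48/161) + 603/632 = 6*(-161/48) + 603/632 = -161/8 + 603/632 = -3029/158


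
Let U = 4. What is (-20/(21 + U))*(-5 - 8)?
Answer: 52/5 ≈ 10.400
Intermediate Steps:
(-20/(21 + U))*(-5 - 8) = (-20/(21 + 4))*(-5 - 8) = -20/25*(-13) = -20*1/25*(-13) = -4/5*(-13) = 52/5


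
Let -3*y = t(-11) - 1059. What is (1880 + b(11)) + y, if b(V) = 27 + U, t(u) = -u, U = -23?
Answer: 6700/3 ≈ 2233.3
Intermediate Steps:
b(V) = 4 (b(V) = 27 - 23 = 4)
y = 1048/3 (y = -(-1*(-11) - 1059)/3 = -(11 - 1059)/3 = -⅓*(-1048) = 1048/3 ≈ 349.33)
(1880 + b(11)) + y = (1880 + 4) + 1048/3 = 1884 + 1048/3 = 6700/3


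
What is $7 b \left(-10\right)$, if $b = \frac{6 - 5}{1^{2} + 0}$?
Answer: $-70$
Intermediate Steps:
$b = 1$ ($b = 1 \frac{1}{1 + 0} = 1 \cdot 1^{-1} = 1 \cdot 1 = 1$)
$7 b \left(-10\right) = 7 \cdot 1 \left(-10\right) = 7 \left(-10\right) = -70$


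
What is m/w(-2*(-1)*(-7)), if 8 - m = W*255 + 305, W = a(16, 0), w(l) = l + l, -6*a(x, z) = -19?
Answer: 2209/56 ≈ 39.446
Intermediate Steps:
a(x, z) = 19/6 (a(x, z) = -⅙*(-19) = 19/6)
w(l) = 2*l
W = 19/6 ≈ 3.1667
m = -2209/2 (m = 8 - ((19/6)*255 + 305) = 8 - (1615/2 + 305) = 8 - 1*2225/2 = 8 - 2225/2 = -2209/2 ≈ -1104.5)
m/w(-2*(-1)*(-7)) = -2209/(2*(2*(-2*(-1)*(-7)))) = -2209/(2*(2*(2*(-7)))) = -2209/(2*(2*(-14))) = -2209/2/(-28) = -2209/2*(-1/28) = 2209/56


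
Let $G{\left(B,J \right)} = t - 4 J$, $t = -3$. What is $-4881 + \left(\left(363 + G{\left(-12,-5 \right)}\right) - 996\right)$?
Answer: $-5497$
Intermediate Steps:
$G{\left(B,J \right)} = -3 - 4 J$
$-4881 + \left(\left(363 + G{\left(-12,-5 \right)}\right) - 996\right) = -4881 + \left(\left(363 - -17\right) - 996\right) = -4881 + \left(\left(363 + \left(-3 + 20\right)\right) - 996\right) = -4881 + \left(\left(363 + 17\right) - 996\right) = -4881 + \left(380 - 996\right) = -4881 - 616 = -5497$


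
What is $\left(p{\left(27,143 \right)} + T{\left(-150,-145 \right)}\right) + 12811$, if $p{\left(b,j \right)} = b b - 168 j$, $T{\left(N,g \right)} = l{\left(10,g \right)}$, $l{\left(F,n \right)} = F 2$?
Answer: $-10464$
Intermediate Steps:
$l{\left(F,n \right)} = 2 F$
$T{\left(N,g \right)} = 20$ ($T{\left(N,g \right)} = 2 \cdot 10 = 20$)
$p{\left(b,j \right)} = b^{2} - 168 j$
$\left(p{\left(27,143 \right)} + T{\left(-150,-145 \right)}\right) + 12811 = \left(\left(27^{2} - 24024\right) + 20\right) + 12811 = \left(\left(729 - 24024\right) + 20\right) + 12811 = \left(-23295 + 20\right) + 12811 = -23275 + 12811 = -10464$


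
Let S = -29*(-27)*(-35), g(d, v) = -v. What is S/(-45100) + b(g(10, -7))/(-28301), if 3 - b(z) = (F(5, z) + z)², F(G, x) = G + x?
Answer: 158346941/255275020 ≈ 0.62030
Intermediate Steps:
b(z) = 3 - (5 + 2*z)² (b(z) = 3 - ((5 + z) + z)² = 3 - (5 + 2*z)²)
S = -27405 (S = 783*(-35) = -27405)
S/(-45100) + b(g(10, -7))/(-28301) = -27405/(-45100) + (3 - (5 + 2*(-1*(-7)))²)/(-28301) = -27405*(-1/45100) + (3 - (5 + 2*7)²)*(-1/28301) = 5481/9020 + (3 - (5 + 14)²)*(-1/28301) = 5481/9020 + (3 - 1*19²)*(-1/28301) = 5481/9020 + (3 - 1*361)*(-1/28301) = 5481/9020 + (3 - 361)*(-1/28301) = 5481/9020 - 358*(-1/28301) = 5481/9020 + 358/28301 = 158346941/255275020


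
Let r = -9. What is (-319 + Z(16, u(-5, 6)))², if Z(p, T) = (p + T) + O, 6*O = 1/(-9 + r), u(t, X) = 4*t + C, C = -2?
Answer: 1232080201/11664 ≈ 1.0563e+5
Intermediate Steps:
u(t, X) = -2 + 4*t (u(t, X) = 4*t - 2 = -2 + 4*t)
O = -1/108 (O = 1/(6*(-9 - 9)) = (⅙)/(-18) = (⅙)*(-1/18) = -1/108 ≈ -0.0092593)
Z(p, T) = -1/108 + T + p (Z(p, T) = (p + T) - 1/108 = (T + p) - 1/108 = -1/108 + T + p)
(-319 + Z(16, u(-5, 6)))² = (-319 + (-1/108 + (-2 + 4*(-5)) + 16))² = (-319 + (-1/108 + (-2 - 20) + 16))² = (-319 + (-1/108 - 22 + 16))² = (-319 - 649/108)² = (-35101/108)² = 1232080201/11664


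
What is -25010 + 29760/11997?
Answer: -3225970/129 ≈ -25008.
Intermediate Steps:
-25010 + 29760/11997 = -25010 + 29760*(1/11997) = -25010 + 320/129 = -3225970/129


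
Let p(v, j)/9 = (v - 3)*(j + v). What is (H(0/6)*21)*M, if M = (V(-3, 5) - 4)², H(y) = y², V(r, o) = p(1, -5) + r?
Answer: 0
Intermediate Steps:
p(v, j) = 9*(-3 + v)*(j + v) (p(v, j) = 9*((v - 3)*(j + v)) = 9*((-3 + v)*(j + v)) = 9*(-3 + v)*(j + v))
V(r, o) = 72 + r (V(r, o) = (-27*(-5) - 27*1 + 9*1² + 9*(-5)*1) + r = (135 - 27 + 9*1 - 45) + r = (135 - 27 + 9 - 45) + r = 72 + r)
M = 4225 (M = ((72 - 3) - 4)² = (69 - 4)² = 65² = 4225)
(H(0/6)*21)*M = ((0/6)²*21)*4225 = ((0*(⅙))²*21)*4225 = (0²*21)*4225 = (0*21)*4225 = 0*4225 = 0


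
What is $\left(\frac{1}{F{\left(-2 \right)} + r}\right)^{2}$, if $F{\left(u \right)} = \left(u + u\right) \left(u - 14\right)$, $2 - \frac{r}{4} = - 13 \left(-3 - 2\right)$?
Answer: $\frac{1}{35344} \approx 2.8293 \cdot 10^{-5}$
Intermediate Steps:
$r = -252$ ($r = 8 - 4 \left(- 13 \left(-3 - 2\right)\right) = 8 - 4 \left(\left(-13\right) \left(-5\right)\right) = 8 - 260 = -252$)
$F{\left(u \right)} = 2 u \left(-14 + u\right)$
$\left(\frac{1}{F{\left(-2 \right)} + r}\right)^{2} = \left(\frac{1}{2 \left(-2\right) \left(-14 - 2\right) - 252}\right)^{2} = \left(\frac{1}{2 \left(-2\right) \left(-16\right) - 252}\right)^{2} = \left(\frac{1}{64 - 252}\right)^{2} = \left(\frac{1}{-188}\right)^{2} = \left(- \frac{1}{188}\right)^{2} = \frac{1}{35344}$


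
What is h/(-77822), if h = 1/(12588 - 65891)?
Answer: 1/4148146066 ≈ 2.4107e-10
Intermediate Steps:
h = -1/53303 (h = 1/(-53303) = -1/53303 ≈ -1.8761e-5)
h/(-77822) = -1/53303/(-77822) = -1/53303*(-1/77822) = 1/4148146066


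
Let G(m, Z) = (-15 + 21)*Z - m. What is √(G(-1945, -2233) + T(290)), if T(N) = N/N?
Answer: 2*I*√2863 ≈ 107.01*I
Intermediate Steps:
T(N) = 1
G(m, Z) = -m + 6*Z (G(m, Z) = 6*Z - m = -m + 6*Z)
√(G(-1945, -2233) + T(290)) = √((-1*(-1945) + 6*(-2233)) + 1) = √((1945 - 13398) + 1) = √(-11453 + 1) = √(-11452) = 2*I*√2863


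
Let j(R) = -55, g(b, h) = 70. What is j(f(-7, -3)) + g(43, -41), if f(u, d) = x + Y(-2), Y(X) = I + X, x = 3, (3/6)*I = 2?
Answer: 15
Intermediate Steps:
I = 4 (I = 2*2 = 4)
Y(X) = 4 + X
f(u, d) = 5 (f(u, d) = 3 + (4 - 2) = 3 + 2 = 5)
j(f(-7, -3)) + g(43, -41) = -55 + 70 = 15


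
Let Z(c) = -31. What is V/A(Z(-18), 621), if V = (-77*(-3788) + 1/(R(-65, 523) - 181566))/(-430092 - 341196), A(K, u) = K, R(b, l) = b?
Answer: 52977403555/4342784132568 ≈ 0.012199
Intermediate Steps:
V = -52977403555/140089810728 (V = (-77*(-3788) + 1/(-65 - 181566))/(-430092 - 341196) = (291676 + 1/(-181631))/(-771288) = (291676 - 1/181631)*(-1/771288) = (52977403555/181631)*(-1/771288) = -52977403555/140089810728 ≈ -0.37817)
V/A(Z(-18), 621) = -52977403555/140089810728/(-31) = -52977403555/140089810728*(-1/31) = 52977403555/4342784132568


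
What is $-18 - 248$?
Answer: $-266$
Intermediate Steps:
$-18 - 248 = -266$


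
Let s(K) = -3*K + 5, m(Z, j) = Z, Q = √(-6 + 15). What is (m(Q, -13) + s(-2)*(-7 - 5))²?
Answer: 16641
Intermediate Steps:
Q = 3 (Q = √9 = 3)
s(K) = 5 - 3*K
(m(Q, -13) + s(-2)*(-7 - 5))² = (3 + (5 - 3*(-2))*(-7 - 5))² = (3 + (5 + 6)*(-12))² = (3 + 11*(-12))² = (3 - 132)² = (-129)² = 16641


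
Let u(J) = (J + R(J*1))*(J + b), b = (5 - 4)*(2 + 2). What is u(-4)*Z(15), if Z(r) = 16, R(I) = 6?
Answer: 0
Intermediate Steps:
b = 4 (b = 1*4 = 4)
u(J) = (4 + J)*(6 + J) (u(J) = (J + 6)*(J + 4) = (6 + J)*(4 + J) = (4 + J)*(6 + J))
u(-4)*Z(15) = (24 + (-4)² + 10*(-4))*16 = (24 + 16 - 40)*16 = 0*16 = 0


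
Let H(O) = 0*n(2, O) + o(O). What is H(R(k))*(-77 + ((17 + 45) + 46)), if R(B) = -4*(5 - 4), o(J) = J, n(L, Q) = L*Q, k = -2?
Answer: -124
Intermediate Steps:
R(B) = -4 (R(B) = -4*1 = -4)
H(O) = O (H(O) = 0*(2*O) + O = 0 + O = O)
H(R(k))*(-77 + ((17 + 45) + 46)) = -4*(-77 + ((17 + 45) + 46)) = -4*(-77 + (62 + 46)) = -4*(-77 + 108) = -4*31 = -124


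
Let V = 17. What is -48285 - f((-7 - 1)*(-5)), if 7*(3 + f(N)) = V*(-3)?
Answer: -337923/7 ≈ -48275.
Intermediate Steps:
f(N) = -72/7 (f(N) = -3 + (17*(-3))/7 = -3 + (⅐)*(-51) = -3 - 51/7 = -72/7)
-48285 - f((-7 - 1)*(-5)) = -48285 - 1*(-72/7) = -48285 + 72/7 = -337923/7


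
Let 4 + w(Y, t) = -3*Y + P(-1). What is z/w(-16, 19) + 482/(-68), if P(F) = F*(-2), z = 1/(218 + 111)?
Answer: -911815/128639 ≈ -7.0882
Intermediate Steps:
z = 1/329 ≈ 0.0030395
P(F) = -2*F
w(Y, t) = -2 - 3*Y (w(Y, t) = -4 + (-3*Y - 2*(-1)) = -4 + (-3*Y + 2) = -4 + (2 - 3*Y) = -2 - 3*Y)
z/w(-16, 19) + 482/(-68) = 1/(329*(-2 - 3*(-16))) + 482/(-68) = 1/(329*(-2 + 48)) + 482*(-1/68) = (1/329)/46 - 241/34 = (1/329)*(1/46) - 241/34 = 1/15134 - 241/34 = -911815/128639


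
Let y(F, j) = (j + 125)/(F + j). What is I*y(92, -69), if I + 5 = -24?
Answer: -1624/23 ≈ -70.609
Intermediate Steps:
y(F, j) = (125 + j)/(F + j)
I = -29 (I = -5 - 24 = -29)
I*y(92, -69) = -29*(125 - 69)/(92 - 69) = -29*56/23 = -1624/23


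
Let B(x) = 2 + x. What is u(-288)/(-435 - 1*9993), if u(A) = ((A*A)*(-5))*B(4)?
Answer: 207360/869 ≈ 238.62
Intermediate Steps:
u(A) = -30*A² (u(A) = ((A*A)*(-5))*(2 + 4) = (A²*(-5))*6 = -5*A²*6 = -30*A²)
u(-288)/(-435 - 1*9993) = (-30*(-288)²)/(-435 - 1*9993) = (-30*82944)/(-435 - 9993) = -2488320/(-10428) = -2488320*(-1/10428) = 207360/869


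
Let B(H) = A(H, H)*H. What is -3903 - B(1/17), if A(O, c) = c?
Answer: -1127968/289 ≈ -3903.0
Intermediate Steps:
B(H) = H² (B(H) = H*H = H²)
-3903 - B(1/17) = -3903 - (1/17)² = -3903 - 1*1/289 = -3903 - 1/289 = -1127968/289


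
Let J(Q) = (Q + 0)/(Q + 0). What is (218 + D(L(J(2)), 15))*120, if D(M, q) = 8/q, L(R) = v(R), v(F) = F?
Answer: 26224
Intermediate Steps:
J(Q) = 1 (J(Q) = Q/Q = 1)
L(R) = R
(218 + D(L(J(2)), 15))*120 = (218 + 8/15)*120 = (3278/15)*120 = 26224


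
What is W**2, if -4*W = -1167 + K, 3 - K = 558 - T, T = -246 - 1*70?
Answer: 1038361/4 ≈ 2.5959e+5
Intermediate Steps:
T = -316 (T = -246 - 70 = -316)
K = -871 (K = 3 - (558 - 1*(-316)) = 3 - (558 + 316) = 3 - 1*874 = 3 - 874 = -871)
W = 1019/2 (W = -(-1167 - 871)/4 = -1/4*(-2038) = 1019/2 ≈ 509.50)
W**2 = (1019/2)**2 = 1038361/4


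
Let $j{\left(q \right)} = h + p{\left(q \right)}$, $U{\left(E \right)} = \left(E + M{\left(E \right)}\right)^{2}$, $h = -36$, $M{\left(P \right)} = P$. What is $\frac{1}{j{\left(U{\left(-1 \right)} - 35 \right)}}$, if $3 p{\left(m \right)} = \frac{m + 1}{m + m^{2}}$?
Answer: $- \frac{93}{3349} \approx -0.027769$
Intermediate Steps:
$p{\left(m \right)} = \frac{1 + m}{3 \left(m + m^{2}\right)}$ ($p{\left(m \right)} = \frac{\left(m + 1\right) \frac{1}{m + m^{2}}}{3} = \frac{\left(1 + m\right) \frac{1}{m + m^{2}}}{3} = \frac{\frac{1}{m + m^{2}} \left(1 + m\right)}{3} = \frac{1 + m}{3 \left(m + m^{2}\right)}$)
$U{\left(E \right)} = 4 E^{2}$ ($U{\left(E \right)} = \left(E + E\right)^{2} = \left(2 E\right)^{2} = 4 E^{2}$)
$j{\left(q \right)} = -36 + \frac{1}{3 q}$
$\frac{1}{j{\left(U{\left(-1 \right)} - 35 \right)}} = \frac{1}{-36 + \frac{1}{3 \left(4 \left(-1\right)^{2} - 35\right)}} = \frac{1}{-36 + \frac{1}{3 \left(4 \cdot 1 - 35\right)}} = \frac{1}{-36 + \frac{1}{3 \left(4 - 35\right)}} = \frac{1}{-36 + \frac{1}{3 \left(-31\right)}} = \frac{1}{-36 + \frac{1}{3} \left(- \frac{1}{31}\right)} = \frac{1}{-36 - \frac{1}{93}} = \frac{1}{- \frac{3349}{93}} = - \frac{93}{3349}$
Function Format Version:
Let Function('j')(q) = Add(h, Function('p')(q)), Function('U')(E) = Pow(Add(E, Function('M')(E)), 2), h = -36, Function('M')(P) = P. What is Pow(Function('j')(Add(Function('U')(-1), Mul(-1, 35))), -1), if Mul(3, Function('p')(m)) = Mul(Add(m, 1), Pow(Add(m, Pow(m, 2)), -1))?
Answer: Rational(-93, 3349) ≈ -0.027769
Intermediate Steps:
Function('p')(m) = Mul(Rational(1, 3), Pow(Add(m, Pow(m, 2)), -1), Add(1, m)) (Function('p')(m) = Mul(Rational(1, 3), Mul(Add(m, 1), Pow(Add(m, Pow(m, 2)), -1))) = Mul(Rational(1, 3), Mul(Add(1, m), Pow(Add(m, Pow(m, 2)), -1))) = Mul(Rational(1, 3), Mul(Pow(Add(m, Pow(m, 2)), -1), Add(1, m))) = Mul(Rational(1, 3), Pow(Add(m, Pow(m, 2)), -1), Add(1, m)))
Function('U')(E) = Mul(4, Pow(E, 2)) (Function('U')(E) = Pow(Add(E, E), 2) = Pow(Mul(2, E), 2) = Mul(4, Pow(E, 2)))
Function('j')(q) = Add(-36, Mul(Rational(1, 3), Pow(q, -1)))
Pow(Function('j')(Add(Function('U')(-1), Mul(-1, 35))), -1) = Pow(Add(-36, Mul(Rational(1, 3), Pow(Add(Mul(4, Pow(-1, 2)), Mul(-1, 35)), -1))), -1) = Pow(Add(-36, Mul(Rational(1, 3), Pow(Add(Mul(4, 1), -35), -1))), -1) = Pow(Add(-36, Mul(Rational(1, 3), Pow(Add(4, -35), -1))), -1) = Pow(Add(-36, Mul(Rational(1, 3), Pow(-31, -1))), -1) = Pow(Add(-36, Mul(Rational(1, 3), Rational(-1, 31))), -1) = Pow(Add(-36, Rational(-1, 93)), -1) = Pow(Rational(-3349, 93), -1) = Rational(-93, 3349)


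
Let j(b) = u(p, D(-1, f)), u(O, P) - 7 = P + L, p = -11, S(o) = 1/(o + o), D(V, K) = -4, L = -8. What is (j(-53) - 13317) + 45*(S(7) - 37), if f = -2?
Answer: -209773/14 ≈ -14984.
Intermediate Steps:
S(o) = 1/(2*o)
u(O, P) = -1 + P (u(O, P) = 7 + (P - 8) = 7 + (-8 + P) = -1 + P)
j(b) = -5 (j(b) = -1 - 4 = -5)
(j(-53) - 13317) + 45*(S(7) - 37) = (-5 - 13317) + 45*((1/2)/7 - 37) = -13322 + 45*((1/2)*(1/7) - 37) = -13322 + 45*(1/14 - 37) = -13322 + 45*(-517/14) = -13322 - 23265/14 = -209773/14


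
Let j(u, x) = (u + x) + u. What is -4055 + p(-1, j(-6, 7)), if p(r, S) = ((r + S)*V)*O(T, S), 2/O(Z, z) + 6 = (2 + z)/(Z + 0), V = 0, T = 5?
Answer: -4055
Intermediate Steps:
O(Z, z) = 2/(-6 + (2 + z)/Z) (O(Z, z) = 2/(-6 + (2 + z)/(Z + 0)) = 2/(-6 + (2 + z)/Z))
j(u, x) = x + 2*u
p(r, S) = 0 (p(r, S) = ((r + S)*0)*(2*5/(2 + S - 6*5)) = ((S + r)*0)*(2*5/(2 + S - 30)) = 0*(2*5/(-28 + S)) = 0*(10/(-28 + S)) = 0)
-4055 + p(-1, j(-6, 7)) = -4055 + 0 = -4055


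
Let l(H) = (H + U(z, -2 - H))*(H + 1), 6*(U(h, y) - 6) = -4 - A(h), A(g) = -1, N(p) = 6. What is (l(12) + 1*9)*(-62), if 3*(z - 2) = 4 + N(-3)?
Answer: -14663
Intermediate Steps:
z = 16/3 (z = 2 + (4 + 6)/3 = 2 + (⅓)*10 = 2 + 10/3 = 16/3 ≈ 5.3333)
U(h, y) = 11/2 (U(h, y) = 6 + (-4 - 1*(-1))/6 = 6 + (-4 + 1)/6 = 6 + (⅙)*(-3) = 6 - ½ = 11/2)
l(H) = (1 + H)*(11/2 + H) (l(H) = (H + 11/2)*(H + 1) = (11/2 + H)*(1 + H) = (1 + H)*(11/2 + H))
(l(12) + 1*9)*(-62) = ((11/2 + 12² + (13/2)*12) + 1*9)*(-62) = ((11/2 + 144 + 78) + 9)*(-62) = (455/2 + 9)*(-62) = (473/2)*(-62) = -14663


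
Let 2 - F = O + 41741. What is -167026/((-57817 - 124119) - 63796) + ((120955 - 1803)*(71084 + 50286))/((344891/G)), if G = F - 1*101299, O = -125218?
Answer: -1376652321376686379/1842407722 ≈ -7.4720e+8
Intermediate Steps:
F = 83479 (F = 2 - (-125218 + 41741) = 2 - 1*(-83477) = 2 + 83477 = 83479)
G = -17820 (G = 83479 - 1*101299 = 83479 - 101299 = -17820)
-167026/((-57817 - 124119) - 63796) + ((120955 - 1803)*(71084 + 50286))/((344891/G)) = -167026/((-57817 - 124119) - 63796) + ((120955 - 1803)*(71084 + 50286))/((344891/(-17820))) = -167026/(-181936 - 63796) + (119152*121370)/((344891*(-1/17820))) = -167026/(-245732) + 14461478240/(-344891/17820) = -167026*(-1/245732) + 14461478240*(-17820/344891) = 3631/5342 - 257703542236800/344891 = -1376652321376686379/1842407722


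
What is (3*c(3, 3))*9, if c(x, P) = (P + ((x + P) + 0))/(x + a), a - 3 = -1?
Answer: 243/5 ≈ 48.600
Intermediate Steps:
a = 2 (a = 3 - 1 = 2)
c(x, P) = (x + 2*P)/(2 + x) (c(x, P) = (P + ((x + P) + 0))/(x + 2) = (P + ((P + x) + 0))/(2 + x) = (P + (P + x))/(2 + x) = (x + 2*P)/(2 + x))
(3*c(3, 3))*9 = (3*((3 + 2*3)/(2 + 3)))*9 = (3*((3 + 6)/5))*9 = (3*((⅕)*9))*9 = (3*(9/5))*9 = (27/5)*9 = 243/5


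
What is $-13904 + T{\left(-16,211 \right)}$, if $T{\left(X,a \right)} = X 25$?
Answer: $-14304$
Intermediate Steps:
$T{\left(X,a \right)} = 25 X$
$-13904 + T{\left(-16,211 \right)} = -13904 + 25 \left(-16\right) = -13904 - 400 = -14304$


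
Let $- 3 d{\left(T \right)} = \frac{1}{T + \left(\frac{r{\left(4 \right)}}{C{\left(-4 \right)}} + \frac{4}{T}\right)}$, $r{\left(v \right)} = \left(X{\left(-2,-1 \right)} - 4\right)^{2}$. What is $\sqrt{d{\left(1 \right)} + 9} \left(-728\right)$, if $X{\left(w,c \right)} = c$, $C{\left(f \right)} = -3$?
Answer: $- \frac{364 \sqrt{910}}{5} \approx -2196.1$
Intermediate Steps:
$r{\left(v \right)} = 25$ ($r{\left(v \right)} = \left(-1 - 4\right)^{2} = \left(-5\right)^{2} = 25$)
$d{\left(T \right)} = - \frac{1}{3 \left(- \frac{25}{3} + T + \frac{4}{T}\right)}$ ($d{\left(T \right)} = - \frac{1}{3 \left(T + \left(\frac{25}{-3} + \frac{4}{T}\right)\right)} = - \frac{1}{3 \left(T + \left(25 \left(- \frac{1}{3}\right) + \frac{4}{T}\right)\right)} = - \frac{1}{3 \left(T - \left(\frac{25}{3} - \frac{4}{T}\right)\right)} = - \frac{1}{3 \left(- \frac{25}{3} + T + \frac{4}{T}\right)}$)
$\sqrt{d{\left(1 \right)} + 9} \left(-728\right) = \sqrt{1 \frac{1}{-12 - 3 \cdot 1^{2} + 25 \cdot 1} + 9} \left(-728\right) = \sqrt{1 \frac{1}{-12 - 3 + 25} + 9} \left(-728\right) = \sqrt{1 \cdot \frac{1}{10} + 9} \left(-728\right) = \sqrt{\frac{1}{10} + 9} \left(-728\right) = \sqrt{\frac{91}{10}} \left(-728\right) = \frac{\sqrt{910}}{10} \left(-728\right) = - \frac{364 \sqrt{910}}{5}$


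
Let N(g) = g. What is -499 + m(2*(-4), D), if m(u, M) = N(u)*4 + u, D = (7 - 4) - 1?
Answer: -539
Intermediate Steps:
D = 2 (D = 3 - 1 = 2)
m(u, M) = 5*u (m(u, M) = u*4 + u = 4*u + u = 5*u)
-499 + m(2*(-4), D) = -499 + 5*(2*(-4)) = -499 + 5*(-8) = -499 - 40 = -539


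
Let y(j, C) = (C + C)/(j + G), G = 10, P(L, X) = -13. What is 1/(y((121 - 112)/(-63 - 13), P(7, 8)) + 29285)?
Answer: 751/21991059 ≈ 3.4150e-5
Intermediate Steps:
y(j, C) = 2*C/(10 + j) (y(j, C) = (C + C)/(j + 10) = (2*C)/(10 + j) = 2*C/(10 + j))
1/(y((121 - 112)/(-63 - 13), P(7, 8)) + 29285) = 1/(2*(-13)/(10 + (121 - 112)/(-63 - 13)) + 29285) = 1/(2*(-13)/(10 + 9/(-76)) + 29285) = 1/(2*(-13)/(10 + 9*(-1/76)) + 29285) = 1/(2*(-13)/(10 - 9/76) + 29285) = 1/(2*(-13)/(751/76) + 29285) = 1/(2*(-13)*(76/751) + 29285) = 1/(-1976/751 + 29285) = 1/(21991059/751) = 751/21991059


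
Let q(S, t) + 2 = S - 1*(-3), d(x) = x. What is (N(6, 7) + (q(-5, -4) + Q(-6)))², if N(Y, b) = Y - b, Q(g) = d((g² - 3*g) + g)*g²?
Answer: 2968729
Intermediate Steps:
q(S, t) = 1 + S (q(S, t) = -2 + (S - 1*(-3)) = -2 + (S + 3) = -2 + (3 + S) = 1 + S)
Q(g) = g²*(g² - 2*g) (Q(g) = ((g² - 3*g) + g)*g² = (g² - 2*g)*g² = g²*(g² - 2*g))
(N(6, 7) + (q(-5, -4) + Q(-6)))² = ((6 - 1*7) + ((1 - 5) + (-6)³*(-2 - 6)))² = ((6 - 7) + (-4 - 216*(-8)))² = (-1 + (-4 + 1728))² = (-1 + 1724)² = 1723² = 2968729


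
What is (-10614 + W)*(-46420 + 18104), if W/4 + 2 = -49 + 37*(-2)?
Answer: 314704024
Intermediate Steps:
W = -500 (W = -8 + 4*(-49 + 37*(-2)) = -8 + 4*(-49 - 74) = -8 + 4*(-123) = -8 - 492 = -500)
(-10614 + W)*(-46420 + 18104) = (-10614 - 500)*(-46420 + 18104) = -11114*(-28316) = 314704024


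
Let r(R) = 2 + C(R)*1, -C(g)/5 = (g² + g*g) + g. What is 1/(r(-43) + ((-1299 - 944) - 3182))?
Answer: -1/23698 ≈ -4.2198e-5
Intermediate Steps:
C(g) = -10*g² - 5*g (C(g) = -5*((g² + g*g) + g) = -5*((g² + g²) + g) = -5*(2*g² + g) = -5*(g + 2*g²) = -10*g² - 5*g)
r(R) = 2 - 5*R*(1 + 2*R) (r(R) = 2 - 5*R*(1 + 2*R)*1 = 2 - 5*R*(1 + 2*R))
1/(r(-43) + ((-1299 - 944) - 3182)) = 1/((2 - 5*(-43)*(1 + 2*(-43))) + ((-1299 - 944) - 3182)) = 1/((2 - 5*(-43)*(1 - 86)) + (-2243 - 3182)) = 1/((2 - 5*(-43)*(-85)) - 5425) = 1/((2 - 18275) - 5425) = 1/(-18273 - 5425) = 1/(-23698) = -1/23698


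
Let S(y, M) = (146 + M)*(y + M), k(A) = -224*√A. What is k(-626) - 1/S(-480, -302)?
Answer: -1/121992 - 224*I*√626 ≈ -8.1973e-6 - 5604.5*I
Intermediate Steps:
S(y, M) = (146 + M)*(M + y)
k(-626) - 1/S(-480, -302) = -224*I*√626 - 1/((-302)² + 146*(-302) + 146*(-480) - 302*(-480)) = -224*I*√626 - 1/(91204 - 44092 - 70080 + 144960) = -224*I*√626 - 1/121992 = -1/121992 - 224*I*√626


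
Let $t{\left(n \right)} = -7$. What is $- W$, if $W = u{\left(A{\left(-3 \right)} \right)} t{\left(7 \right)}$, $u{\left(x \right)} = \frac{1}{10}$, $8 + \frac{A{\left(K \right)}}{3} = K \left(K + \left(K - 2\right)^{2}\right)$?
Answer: $\frac{7}{10} \approx 0.7$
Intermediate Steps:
$A{\left(K \right)} = -24 + 3 K \left(K + \left(-2 + K\right)^{2}\right)$ ($A{\left(K \right)} = -24 + 3 K \left(K + \left(K - 2\right)^{2}\right) = -24 + 3 K \left(K + \left(-2 + K\right)^{2}\right)$)
$u{\left(x \right)} = \frac{1}{10}$
$W = - \frac{7}{10}$ ($W = \frac{1}{10} \left(-7\right) = - \frac{7}{10} \approx -0.7$)
$- W = \left(-1\right) \left(- \frac{7}{10}\right) = \frac{7}{10}$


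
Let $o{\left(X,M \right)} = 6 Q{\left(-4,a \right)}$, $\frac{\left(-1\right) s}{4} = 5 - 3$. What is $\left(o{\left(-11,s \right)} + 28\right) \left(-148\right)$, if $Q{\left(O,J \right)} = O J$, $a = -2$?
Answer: $-11248$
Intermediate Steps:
$s = -8$ ($s = - 4 \left(5 - 3\right) = \left(-4\right) 2 = -8$)
$Q{\left(O,J \right)} = J O$
$o{\left(X,M \right)} = 48$ ($o{\left(X,M \right)} = 6 \left(\left(-2\right) \left(-4\right)\right) = 6 \cdot 8 = 48$)
$\left(o{\left(-11,s \right)} + 28\right) \left(-148\right) = \left(48 + 28\right) \left(-148\right) = 76 \left(-148\right) = -11248$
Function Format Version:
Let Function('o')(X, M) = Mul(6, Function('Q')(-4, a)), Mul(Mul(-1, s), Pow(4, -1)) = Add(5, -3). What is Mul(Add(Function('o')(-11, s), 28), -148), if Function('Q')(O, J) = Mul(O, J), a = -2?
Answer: -11248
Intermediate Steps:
s = -8 (s = Mul(-4, Add(5, -3)) = Mul(-4, 2) = -8)
Function('Q')(O, J) = Mul(J, O)
Function('o')(X, M) = 48 (Function('o')(X, M) = Mul(6, Mul(-2, -4)) = Mul(6, 8) = 48)
Mul(Add(Function('o')(-11, s), 28), -148) = Mul(Add(48, 28), -148) = Mul(76, -148) = -11248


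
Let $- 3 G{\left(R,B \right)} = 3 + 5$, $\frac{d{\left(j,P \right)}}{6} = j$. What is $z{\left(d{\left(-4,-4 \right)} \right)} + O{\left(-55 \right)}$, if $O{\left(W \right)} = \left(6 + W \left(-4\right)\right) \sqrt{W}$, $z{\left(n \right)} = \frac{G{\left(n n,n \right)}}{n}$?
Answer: $\frac{1}{9} + 226 i \sqrt{55} \approx 0.11111 + 1676.1 i$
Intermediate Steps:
$d{\left(j,P \right)} = 6 j$
$G{\left(R,B \right)} = - \frac{8}{3}$ ($G{\left(R,B \right)} = - \frac{3 + 5}{3} = \left(- \frac{1}{3}\right) 8 = - \frac{8}{3}$)
$z{\left(n \right)} = - \frac{8}{3 n}$
$O{\left(W \right)} = \sqrt{W} \left(6 - 4 W\right)$ ($O{\left(W \right)} = \left(6 - 4 W\right) \sqrt{W} = \sqrt{W} \left(6 - 4 W\right)$)
$z{\left(d{\left(-4,-4 \right)} \right)} + O{\left(-55 \right)} = - \frac{8}{3 \cdot 6 \left(-4\right)} + \sqrt{-55} \left(6 - -220\right) = - \frac{8}{3 \left(-24\right)} + i \sqrt{55} \left(6 + 220\right) = \left(- \frac{8}{3}\right) \left(- \frac{1}{24}\right) + i \sqrt{55} \cdot 226 = \frac{1}{9} + 226 i \sqrt{55}$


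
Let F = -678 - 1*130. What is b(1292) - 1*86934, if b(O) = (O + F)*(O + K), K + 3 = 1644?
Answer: 1332638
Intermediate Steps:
K = 1641 (K = -3 + 1644 = 1641)
F = -808 (F = -678 - 130 = -808)
b(O) = (-808 + O)*(1641 + O) (b(O) = (O - 808)*(O + 1641) = (-808 + O)*(1641 + O))
b(1292) - 1*86934 = (-1325928 + 1292**2 + 833*1292) - 1*86934 = (-1325928 + 1669264 + 1076236) - 86934 = 1419572 - 86934 = 1332638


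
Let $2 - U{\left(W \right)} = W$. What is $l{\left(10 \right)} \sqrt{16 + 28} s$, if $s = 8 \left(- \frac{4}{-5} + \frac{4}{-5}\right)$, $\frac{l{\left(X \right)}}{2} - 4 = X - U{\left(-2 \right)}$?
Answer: $0$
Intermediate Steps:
$U{\left(W \right)} = 2 - W$
$l{\left(X \right)} = 2 X$ ($l{\left(X \right)} = 8 + 2 \left(X - \left(2 - -2\right)\right) = 8 + 2 \left(X - \left(2 + 2\right)\right) = 8 + 2 \left(X - 4\right) = 8 + 2 \left(-4 + X\right) = 8 + \left(-8 + 2 X\right) = 2 X$)
$s = 0$ ($s = 8 \left(\left(-4\right) \left(- \frac{1}{5}\right) + 4 \left(- \frac{1}{5}\right)\right) = 8 \left(\frac{4}{5} - \frac{4}{5}\right) = 8 \cdot 0 = 0$)
$l{\left(10 \right)} \sqrt{16 + 28} s = 2 \cdot 10 \sqrt{16 + 28} \cdot 0 = 20 \sqrt{44} \cdot 0 = 20 \cdot 2 \sqrt{11} \cdot 0 = 40 \sqrt{11} \cdot 0 = 0$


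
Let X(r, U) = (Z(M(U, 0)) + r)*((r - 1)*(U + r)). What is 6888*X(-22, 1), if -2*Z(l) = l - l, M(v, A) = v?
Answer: -73191888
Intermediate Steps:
Z(l) = 0 (Z(l) = -(l - l)/2 = -½*0 = 0)
X(r, U) = r*(-1 + r)*(U + r) (X(r, U) = (0 + r)*((r - 1)*(U + r)) = r*((-1 + r)*(U + r)) = r*(-1 + r)*(U + r))
6888*X(-22, 1) = 6888*(-22*((-22)² - 1*1 - 1*(-22) + 1*(-22))) = 6888*(-22*(484 - 1 + 22 - 22)) = 6888*(-22*483) = 6888*(-10626) = -73191888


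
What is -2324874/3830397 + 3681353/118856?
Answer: 4608239420999/151755221944 ≈ 30.366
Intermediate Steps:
-2324874/3830397 + 3681353/118856 = -2324874*1/3830397 + 3681353*(1/118856) = -774958/1276799 + 3681353/118856 = 4608239420999/151755221944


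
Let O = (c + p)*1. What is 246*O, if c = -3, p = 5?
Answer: 492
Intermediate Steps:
O = 2 (O = (-3 + 5)*1 = 2*1 = 2)
246*O = 246*2 = 492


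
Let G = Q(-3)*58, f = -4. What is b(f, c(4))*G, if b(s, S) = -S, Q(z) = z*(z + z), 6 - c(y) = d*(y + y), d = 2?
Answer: 10440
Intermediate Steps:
c(y) = 6 - 4*y (c(y) = 6 - 2*(y + y) = 6 - 2*2*y = 6 - 4*y)
Q(z) = 2*z**2 (Q(z) = z*(2*z) = 2*z**2)
G = 1044 (G = (2*(-3)**2)*58 = (2*9)*58 = 18*58 = 1044)
b(f, c(4))*G = -(6 - 4*4)*1044 = -(6 - 16)*1044 = -1*(-10)*1044 = 10*1044 = 10440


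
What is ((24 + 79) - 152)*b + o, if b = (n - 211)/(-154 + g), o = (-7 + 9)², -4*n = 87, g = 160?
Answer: 45715/24 ≈ 1904.8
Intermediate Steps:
n = -87/4 (n = -¼*87 = -87/4 ≈ -21.750)
o = 4 (o = 2² = 4)
b = -931/24 (b = (-87/4 - 211)/(-154 + 160) = -931/4/6 = -931/4*⅙ = -931/24 ≈ -38.792)
((24 + 79) - 152)*b + o = ((24 + 79) - 152)*(-931/24) + 4 = (103 - 152)*(-931/24) + 4 = -49*(-931/24) + 4 = 45619/24 + 4 = 45715/24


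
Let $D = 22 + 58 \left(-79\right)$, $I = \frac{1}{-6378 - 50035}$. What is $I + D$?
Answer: $- \frac{257243281}{56413} \approx -4560.0$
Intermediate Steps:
$I = - \frac{1}{56413}$ ($I = \frac{1}{-56413} = - \frac{1}{56413} \approx -1.7726 \cdot 10^{-5}$)
$D = -4560$ ($D = 22 - 4582 = -4560$)
$I + D = - \frac{1}{56413} - 4560 = - \frac{257243281}{56413}$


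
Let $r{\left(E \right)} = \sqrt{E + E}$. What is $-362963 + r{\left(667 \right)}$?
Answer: $-362963 + \sqrt{1334} \approx -3.6293 \cdot 10^{5}$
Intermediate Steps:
$r{\left(E \right)} = \sqrt{2} \sqrt{E}$ ($r{\left(E \right)} = \sqrt{2 E} = \sqrt{2} \sqrt{E}$)
$-362963 + r{\left(667 \right)} = -362963 + \sqrt{2} \sqrt{667} = -362963 + \sqrt{1334}$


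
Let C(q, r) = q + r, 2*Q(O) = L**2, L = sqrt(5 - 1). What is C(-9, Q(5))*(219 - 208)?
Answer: -77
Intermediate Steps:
L = 2 (L = sqrt(4) = 2)
Q(O) = 2 (Q(O) = (1/2)*2**2 = (1/2)*4 = 2)
C(-9, Q(5))*(219 - 208) = (-9 + 2)*(219 - 208) = -7*11 = -77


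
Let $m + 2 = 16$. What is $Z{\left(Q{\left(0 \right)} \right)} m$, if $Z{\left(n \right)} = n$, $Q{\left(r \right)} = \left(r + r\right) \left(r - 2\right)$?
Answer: $0$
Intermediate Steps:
$m = 14$ ($m = -2 + 16 = 14$)
$Q{\left(r \right)} = 2 r \left(-2 + r\right)$
$Z{\left(Q{\left(0 \right)} \right)} m = 2 \cdot 0 \left(-2 + 0\right) 14 = 2 \cdot 0 \left(-2\right) 14 = 0 \cdot 14 = 0$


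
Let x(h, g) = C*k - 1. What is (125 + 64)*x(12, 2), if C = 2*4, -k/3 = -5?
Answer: 22491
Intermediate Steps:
k = 15 (k = -3*(-5) = 15)
C = 8
x(h, g) = 119 (x(h, g) = 8*15 - 1 = 120 - 1 = 119)
(125 + 64)*x(12, 2) = (125 + 64)*119 = 189*119 = 22491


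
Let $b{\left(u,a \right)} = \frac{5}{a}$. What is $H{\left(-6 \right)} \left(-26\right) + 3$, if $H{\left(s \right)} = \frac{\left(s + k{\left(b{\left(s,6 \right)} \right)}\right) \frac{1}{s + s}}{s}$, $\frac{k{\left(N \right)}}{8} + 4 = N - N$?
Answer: $\frac{301}{18} \approx 16.722$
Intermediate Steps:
$k{\left(N \right)} = -32$ ($k{\left(N \right)} = -32 + 8 \left(N - N\right) = -32 + 8 \cdot 0 = -32 + 0 = -32$)
$H{\left(s \right)} = \frac{-32 + s}{2 s^{2}}$ ($H{\left(s \right)} = \frac{\left(s - 32\right) \frac{1}{s + s}}{s} = \frac{\left(-32 + s\right) \frac{1}{2 s}}{s} = \frac{\frac{1}{2} \frac{1}{s} \left(-32 + s\right)}{s} = \frac{-32 + s}{2 s^{2}}$)
$H{\left(-6 \right)} \left(-26\right) + 3 = \frac{-32 - 6}{2 \cdot 36} \left(-26\right) + 3 = \frac{1}{2} \cdot \frac{1}{36} \left(-38\right) \left(-26\right) + 3 = \left(- \frac{19}{36}\right) \left(-26\right) + 3 = \frac{247}{18} + 3 = \frac{301}{18}$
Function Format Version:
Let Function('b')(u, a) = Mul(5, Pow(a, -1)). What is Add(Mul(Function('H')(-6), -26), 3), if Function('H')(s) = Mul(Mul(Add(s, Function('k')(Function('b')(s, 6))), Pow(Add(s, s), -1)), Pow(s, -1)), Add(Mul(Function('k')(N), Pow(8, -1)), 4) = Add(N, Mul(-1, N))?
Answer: Rational(301, 18) ≈ 16.722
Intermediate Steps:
Function('k')(N) = -32 (Function('k')(N) = Add(-32, Mul(8, Add(N, Mul(-1, N)))) = Add(-32, Mul(8, 0)) = Add(-32, 0) = -32)
Function('H')(s) = Mul(Rational(1, 2), Pow(s, -2), Add(-32, s)) (Function('H')(s) = Mul(Mul(Add(s, -32), Pow(Add(s, s), -1)), Pow(s, -1)) = Mul(Mul(Add(-32, s), Pow(Mul(2, s), -1)), Pow(s, -1)) = Mul(Mul(Add(-32, s), Mul(Rational(1, 2), Pow(s, -1))), Pow(s, -1)) = Mul(Mul(Rational(1, 2), Pow(s, -1), Add(-32, s)), Pow(s, -1)) = Mul(Rational(1, 2), Pow(s, -2), Add(-32, s)))
Add(Mul(Function('H')(-6), -26), 3) = Add(Mul(Mul(Rational(1, 2), Pow(-6, -2), Add(-32, -6)), -26), 3) = Add(Mul(Mul(Rational(1, 2), Rational(1, 36), -38), -26), 3) = Add(Mul(Rational(-19, 36), -26), 3) = Add(Rational(247, 18), 3) = Rational(301, 18)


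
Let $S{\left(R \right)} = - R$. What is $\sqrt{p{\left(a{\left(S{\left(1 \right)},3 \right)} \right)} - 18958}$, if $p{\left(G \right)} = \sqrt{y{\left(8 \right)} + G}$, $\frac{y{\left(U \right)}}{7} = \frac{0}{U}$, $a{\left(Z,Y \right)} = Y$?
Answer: $\sqrt{-18958 + \sqrt{3}} \approx 137.68 i$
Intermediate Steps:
$y{\left(U \right)} = 0$ ($y{\left(U \right)} = 7 \frac{0}{U} = 7 \cdot 0 = 0$)
$p{\left(G \right)} = \sqrt{G}$ ($p{\left(G \right)} = \sqrt{0 + G} = \sqrt{G}$)
$\sqrt{p{\left(a{\left(S{\left(1 \right)},3 \right)} \right)} - 18958} = \sqrt{\sqrt{3} - 18958} = \sqrt{-18958 + \sqrt{3}}$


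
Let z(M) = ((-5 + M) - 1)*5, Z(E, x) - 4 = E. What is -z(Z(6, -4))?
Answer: -20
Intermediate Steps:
Z(E, x) = 4 + E
z(M) = -30 + 5*M (z(M) = (-6 + M)*5 = -30 + 5*M)
-z(Z(6, -4)) = -(-30 + 5*(4 + 6)) = -(-30 + 5*10) = -(-30 + 50) = -1*20 = -20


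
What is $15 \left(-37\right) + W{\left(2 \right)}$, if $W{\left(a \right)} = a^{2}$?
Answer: $-551$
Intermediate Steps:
$15 \left(-37\right) + W{\left(2 \right)} = 15 \left(-37\right) + 2^{2} = -555 + 4 = -551$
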